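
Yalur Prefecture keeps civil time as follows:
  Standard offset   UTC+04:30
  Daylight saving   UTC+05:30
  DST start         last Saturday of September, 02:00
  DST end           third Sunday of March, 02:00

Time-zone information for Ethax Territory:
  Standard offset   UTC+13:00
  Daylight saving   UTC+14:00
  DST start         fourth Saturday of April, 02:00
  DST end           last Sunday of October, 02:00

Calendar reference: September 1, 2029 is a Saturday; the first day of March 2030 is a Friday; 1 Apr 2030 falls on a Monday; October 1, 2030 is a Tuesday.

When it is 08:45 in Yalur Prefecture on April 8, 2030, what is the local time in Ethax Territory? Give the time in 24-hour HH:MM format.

17:15

1 September 2029 is a Saturday, so Saturdays fall on 1, 8, 15, 22, 29; the last is September 29.
1 March 2030 is a Friday, so the first Sunday is March 3 and the third is March 17.
April 8, 2030 does not fall between 29 September 2029 and 17 March 2030, so daylight saving is not in effect and Yalur Prefecture is at UTC+04:30.
08:45 Yalur Prefecture − 4h30m = 04:15 UTC.
1 April 2030 is a Monday, so the first Saturday is April 6 and the fourth is April 27.
1 October 2030 is a Tuesday, so Sundays fall on 6, 13, 20, 27; the last is October 27.
At the standard offset (UTC+13:00), 04:15 UTC + 13h = 17:15 Ethax Territory standard time.
The standard-time date in Ethax Territory, April 8, 2030, is outside the daylight-saving period (27 April – 27 October), so Ethax Territory is on standard time, UTC+13:00.
04:15 UTC + 13h = 17:15 Ethax Territory.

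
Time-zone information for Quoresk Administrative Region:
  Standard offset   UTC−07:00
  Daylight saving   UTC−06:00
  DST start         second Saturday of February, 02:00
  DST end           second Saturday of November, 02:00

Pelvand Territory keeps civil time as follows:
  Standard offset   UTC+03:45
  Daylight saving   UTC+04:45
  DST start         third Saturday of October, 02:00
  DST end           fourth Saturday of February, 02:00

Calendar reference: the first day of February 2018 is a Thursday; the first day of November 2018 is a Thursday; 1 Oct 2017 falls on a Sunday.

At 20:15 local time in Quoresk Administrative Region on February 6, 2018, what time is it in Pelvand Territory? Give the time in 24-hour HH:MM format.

08:00

1 February 2018 is a Thursday, so the first Saturday is February 3 and the second is February 10.
1 November 2018 is a Thursday, so the first Saturday is November 3 and the second is November 10.
February 6, 2018 is outside the daylight-saving period (10 February – 10 November), so Quoresk Administrative Region is on standard time, UTC−07:00.
20:15 Quoresk Administrative Region + 7h = 03:15 UTC (rolling into the next day, 7 February 2018).
1 October 2017 is a Sunday, so the first Saturday is October 7 and the third is October 21.
1 February 2018 is a Thursday, so the first Saturday is February 3 and the fourth is February 24.
At the standard offset (UTC+03:45), 03:15 UTC + 3h45m = 07:00 Pelvand Territory standard time.
The standard-time date in Pelvand Territory, February 7, 2018, falls between 21 October 2017 and 24 February 2018, so daylight saving is in effect and Pelvand Territory is at UTC+04:45.
03:15 UTC + 4h45m = 08:00 Pelvand Territory.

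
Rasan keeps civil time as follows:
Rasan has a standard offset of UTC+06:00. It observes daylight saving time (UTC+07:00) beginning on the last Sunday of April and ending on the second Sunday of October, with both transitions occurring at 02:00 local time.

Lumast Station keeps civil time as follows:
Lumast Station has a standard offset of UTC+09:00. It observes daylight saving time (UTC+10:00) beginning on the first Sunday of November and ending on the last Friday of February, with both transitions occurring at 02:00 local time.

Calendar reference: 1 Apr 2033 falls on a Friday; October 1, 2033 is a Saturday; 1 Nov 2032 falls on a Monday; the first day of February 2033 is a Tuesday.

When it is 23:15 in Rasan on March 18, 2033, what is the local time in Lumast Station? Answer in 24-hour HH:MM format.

1 April 2033 is a Friday, so Sundays fall on 3, 10, 17, 24; the last is April 24.
1 October 2033 is a Saturday, so the first Sunday is October 2 and the second is October 9.
March 18, 2033 is outside the daylight-saving period (24 April – 9 October), so Rasan is on standard time, UTC+06:00.
23:15 Rasan − 6h = 17:15 UTC.
1 November 2032 is a Monday, so the first Sunday is November 7.
1 February 2033 is a Tuesday, so Fridays fall on 4, 11, 18, 25; the last is February 25.
At the standard offset (UTC+09:00), 17:15 UTC + 9h = 02:15 Lumast Station standard time (rolling into the next day, 19 March 2033).
The standard-time date in Lumast Station, March 19, 2033, does not fall between 7 November 2032 and 25 February 2033, so daylight saving is not in effect and Lumast Station is at UTC+09:00.
17:15 UTC + 9h = 02:15 Lumast Station (rolling into the next day, 19 March 2033).

02:15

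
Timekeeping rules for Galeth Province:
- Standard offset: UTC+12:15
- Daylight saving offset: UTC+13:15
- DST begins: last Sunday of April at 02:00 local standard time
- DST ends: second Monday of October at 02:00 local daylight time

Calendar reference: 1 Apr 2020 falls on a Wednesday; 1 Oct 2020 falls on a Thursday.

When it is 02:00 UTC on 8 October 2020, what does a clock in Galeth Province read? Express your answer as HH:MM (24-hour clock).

1 April 2020 is a Wednesday, so Sundays fall on 5, 12, 19, 26; the last is April 26.
1 October 2020 is a Thursday, so the first Monday is October 5 and the second is October 12.
At the standard offset (UTC+12:15), 02:00 UTC + 12h15m = 14:15 Galeth Province standard time.
The standard-time date in Galeth Province, 8 October 2020, lies within the daylight-saving period (26 April – 12 October), so Galeth Province is on daylight time, UTC+13:15.
02:00 UTC + 13h15m = 15:15 local.

15:15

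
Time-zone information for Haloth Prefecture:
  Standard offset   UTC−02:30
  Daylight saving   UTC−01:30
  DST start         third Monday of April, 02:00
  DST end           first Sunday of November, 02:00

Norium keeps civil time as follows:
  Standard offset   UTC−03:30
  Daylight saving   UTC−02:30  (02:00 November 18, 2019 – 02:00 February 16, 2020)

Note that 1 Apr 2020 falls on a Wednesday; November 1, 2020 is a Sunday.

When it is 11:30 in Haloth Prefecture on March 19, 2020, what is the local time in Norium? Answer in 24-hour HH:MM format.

10:30

1 April 2020 is a Wednesday, so the first Monday is April 6 and the third is April 20.
1 November 2020 is a Sunday, so the first Sunday is November 1.
March 19, 2020 is outside the daylight-saving period (20 April – 1 November), so Haloth Prefecture is on standard time, UTC−02:30.
11:30 Haloth Prefecture + 2h30m = 14:00 UTC.
At the standard offset (UTC−03:30), 14:00 UTC − 3h30m = 10:30 Norium standard time.
Daylight saving runs 18 November 2019 – 16 February 2020; the standard-time date in Norium, March 19, 2020, is outside that window, so Norium is on standard time at UTC−03:30.
14:00 UTC − 3h30m = 10:30 Norium.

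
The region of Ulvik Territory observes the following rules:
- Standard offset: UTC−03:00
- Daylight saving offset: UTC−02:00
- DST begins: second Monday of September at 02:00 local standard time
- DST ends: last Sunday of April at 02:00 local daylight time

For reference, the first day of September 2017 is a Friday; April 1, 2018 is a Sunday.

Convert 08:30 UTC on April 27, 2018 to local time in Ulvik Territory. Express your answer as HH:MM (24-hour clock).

06:30

1 September 2017 is a Friday, so the first Monday is September 4 and the second is September 11.
1 April 2018 is a Sunday, so Sundays fall on 1, 8, 15, 22, 29; the last is April 29.
At the standard offset (UTC−03:00), 08:30 UTC − 3h = 05:30 Ulvik Territory standard time.
Daylight saving runs 11 September 2017 – 29 April 2018; the standard-time date in Ulvik Territory, April 27, 2018, is inside that window, so Ulvik Territory is at UTC−02:00.
08:30 UTC − 2h = 06:30 local.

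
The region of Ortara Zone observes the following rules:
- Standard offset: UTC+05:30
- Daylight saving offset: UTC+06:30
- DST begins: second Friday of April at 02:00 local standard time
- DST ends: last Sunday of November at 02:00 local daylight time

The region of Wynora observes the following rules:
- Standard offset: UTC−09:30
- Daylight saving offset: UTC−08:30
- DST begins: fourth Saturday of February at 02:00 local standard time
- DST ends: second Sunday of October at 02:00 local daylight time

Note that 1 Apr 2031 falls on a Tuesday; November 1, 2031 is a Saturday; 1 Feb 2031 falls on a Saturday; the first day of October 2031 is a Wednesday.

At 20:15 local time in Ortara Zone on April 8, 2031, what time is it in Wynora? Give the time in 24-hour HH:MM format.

06:15

1 April 2031 is a Tuesday, so the first Friday is April 4 and the second is April 11.
1 November 2031 is a Saturday, so Sundays fall on 2, 9, 16, 23, 30; the last is November 30.
April 8, 2031 is outside the daylight-saving period (11 April – 30 November), so Ortara Zone is on standard time, UTC+05:30.
20:15 Ortara Zone − 5h30m = 14:45 UTC.
1 February 2031 is a Saturday, so the first Saturday is February 1 and the fourth is February 22.
1 October 2031 is a Wednesday, so the first Sunday is October 5 and the second is October 12.
At the standard offset (UTC−09:30), 14:45 UTC − 9h30m = 05:15 Wynora standard time.
The standard-time date in Wynora, April 8, 2031, lies within the daylight-saving period (22 February – 12 October), so Wynora is on daylight time, UTC−08:30.
14:45 UTC − 8h30m = 06:15 Wynora.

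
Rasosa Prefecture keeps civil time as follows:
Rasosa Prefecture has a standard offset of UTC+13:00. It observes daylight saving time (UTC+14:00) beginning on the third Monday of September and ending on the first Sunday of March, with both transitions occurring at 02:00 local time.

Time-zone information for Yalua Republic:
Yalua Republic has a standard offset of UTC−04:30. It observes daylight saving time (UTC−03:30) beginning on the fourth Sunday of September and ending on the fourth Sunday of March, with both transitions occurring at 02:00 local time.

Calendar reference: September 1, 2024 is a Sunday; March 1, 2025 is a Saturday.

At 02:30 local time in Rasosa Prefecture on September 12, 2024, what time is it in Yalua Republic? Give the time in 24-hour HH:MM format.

09:00

1 September 2024 is a Sunday, so the first Monday is September 2 and the third is September 16.
1 March 2025 is a Saturday, so the first Sunday is March 2.
September 12, 2024 does not fall between 16 September 2024 and 2 March 2025, so daylight saving is not in effect and Rasosa Prefecture is at UTC+13:00.
02:30 Rasosa Prefecture − 13h = 13:30 UTC (rolling into the previous day, 11 September 2024).
1 September 2024 is a Sunday, so the first Sunday is September 1 and the fourth is September 22.
1 March 2025 is a Saturday, so the first Sunday is March 2 and the fourth is March 23.
At the standard offset (UTC−04:30), 13:30 UTC − 4h30m = 09:00 Yalua Republic standard time.
The standard-time date in Yalua Republic, September 11, 2024, is outside the daylight-saving period (22 September 2024 – 23 March 2025), so Yalua Republic is on standard time, UTC−04:30.
13:30 UTC − 4h30m = 09:00 Yalua Republic.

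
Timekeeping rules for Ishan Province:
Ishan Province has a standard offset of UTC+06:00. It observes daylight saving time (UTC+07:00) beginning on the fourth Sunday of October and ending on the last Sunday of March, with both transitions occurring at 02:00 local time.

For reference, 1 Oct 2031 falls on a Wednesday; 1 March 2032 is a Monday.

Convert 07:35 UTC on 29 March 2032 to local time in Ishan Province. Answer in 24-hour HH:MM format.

13:35

1 October 2031 is a Wednesday, so the first Sunday is October 5 and the fourth is October 26.
1 March 2032 is a Monday, so Sundays fall on 7, 14, 21, 28; the last is March 28.
At the standard offset (UTC+06:00), 07:35 UTC + 6h = 13:35 Ishan Province standard time.
The standard-time date in Ishan Province, 29 March 2032, is outside the daylight-saving period (26 October 2031 – 28 March 2032), so Ishan Province is on standard time, UTC+06:00.
07:35 UTC + 6h = 13:35 local.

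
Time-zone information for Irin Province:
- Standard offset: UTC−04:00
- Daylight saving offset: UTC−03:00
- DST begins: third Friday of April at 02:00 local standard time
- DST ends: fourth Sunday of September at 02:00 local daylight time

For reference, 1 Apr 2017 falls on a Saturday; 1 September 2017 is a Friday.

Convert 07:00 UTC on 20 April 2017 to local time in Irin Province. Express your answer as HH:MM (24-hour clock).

03:00

1 April 2017 is a Saturday, so the first Friday is April 7 and the third is April 21.
1 September 2017 is a Friday, so the first Sunday is September 3 and the fourth is September 24.
At the standard offset (UTC−04:00), 07:00 UTC − 4h = 03:00 Irin Province standard time.
The standard-time date in Irin Province, 20 April 2017, is outside the daylight-saving period (21 April – 24 September), so Irin Province is on standard time, UTC−04:00.
07:00 UTC − 4h = 03:00 local.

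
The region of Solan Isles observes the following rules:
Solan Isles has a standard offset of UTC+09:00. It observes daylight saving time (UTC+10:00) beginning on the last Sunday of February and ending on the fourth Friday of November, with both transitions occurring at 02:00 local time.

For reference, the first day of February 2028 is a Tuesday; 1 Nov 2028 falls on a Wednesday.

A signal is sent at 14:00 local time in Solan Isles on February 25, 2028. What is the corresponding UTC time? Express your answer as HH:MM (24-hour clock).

05:00

1 February 2028 is a Tuesday, so Sundays fall on 6, 13, 20, 27; the last is February 27.
1 November 2028 is a Wednesday, so the first Friday is November 3 and the fourth is November 24.
February 25, 2028 does not fall between 27 February and 24 November, so daylight saving is not in effect and Solan Isles is at UTC+09:00.
14:00 local − 9h = 05:00 UTC.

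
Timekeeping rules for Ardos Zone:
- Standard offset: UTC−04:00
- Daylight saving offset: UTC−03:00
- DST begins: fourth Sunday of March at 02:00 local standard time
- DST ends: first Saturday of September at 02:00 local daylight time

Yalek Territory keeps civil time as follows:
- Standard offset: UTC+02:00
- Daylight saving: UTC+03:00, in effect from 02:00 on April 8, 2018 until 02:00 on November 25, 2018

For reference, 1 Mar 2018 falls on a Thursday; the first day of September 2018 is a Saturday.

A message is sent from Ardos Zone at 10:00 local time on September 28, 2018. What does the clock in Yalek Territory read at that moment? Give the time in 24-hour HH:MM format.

17:00

1 March 2018 is a Thursday, so the first Sunday is March 4 and the fourth is March 25.
1 September 2018 is a Saturday, so the first Saturday is September 1.
September 28, 2018 is outside the daylight-saving period (25 March – 1 September), so Ardos Zone is on standard time, UTC−04:00.
10:00 Ardos Zone + 4h = 14:00 UTC.
At the standard offset (UTC+02:00), 14:00 UTC + 2h = 16:00 Yalek Territory standard time.
The standard-time date in Yalek Territory, September 28, 2018, falls between 8 April and 25 November, so daylight saving is in effect and Yalek Territory is at UTC+03:00.
14:00 UTC + 3h = 17:00 Yalek Territory.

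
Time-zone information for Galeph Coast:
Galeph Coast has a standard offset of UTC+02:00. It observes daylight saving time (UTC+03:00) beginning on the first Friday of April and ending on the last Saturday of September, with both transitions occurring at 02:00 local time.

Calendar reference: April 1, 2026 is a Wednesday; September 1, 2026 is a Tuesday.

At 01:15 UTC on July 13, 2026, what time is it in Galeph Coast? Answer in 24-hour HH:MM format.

04:15

1 April 2026 is a Wednesday, so the first Friday is April 3.
1 September 2026 is a Tuesday, so Saturdays fall on 5, 12, 19, 26; the last is September 26.
At the standard offset (UTC+02:00), 01:15 UTC + 2h = 03:15 Galeph Coast standard time.
The standard-time date in Galeph Coast, July 13, 2026, lies within the daylight-saving period (3 April – 26 September), so Galeph Coast is on daylight time, UTC+03:00.
01:15 UTC + 3h = 04:15 local.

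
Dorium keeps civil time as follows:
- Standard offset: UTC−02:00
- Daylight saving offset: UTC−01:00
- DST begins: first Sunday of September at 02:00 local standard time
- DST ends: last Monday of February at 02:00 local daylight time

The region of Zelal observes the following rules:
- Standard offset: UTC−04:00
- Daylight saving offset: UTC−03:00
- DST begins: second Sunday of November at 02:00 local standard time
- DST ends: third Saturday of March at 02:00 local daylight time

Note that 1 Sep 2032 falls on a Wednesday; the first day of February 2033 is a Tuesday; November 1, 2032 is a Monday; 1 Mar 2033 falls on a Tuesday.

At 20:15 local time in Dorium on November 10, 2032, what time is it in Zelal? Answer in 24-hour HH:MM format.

17:15

1 September 2032 is a Wednesday, so the first Sunday is September 5.
1 February 2033 is a Tuesday, so Mondays fall on 7, 14, 21, 28; the last is February 28.
November 10, 2032 lies within the daylight-saving period (5 September 2032 – 28 February 2033), so Dorium is on daylight time, UTC−01:00.
20:15 Dorium + 1h = 21:15 UTC.
1 November 2032 is a Monday, so the first Sunday is November 7 and the second is November 14.
1 March 2033 is a Tuesday, so the first Saturday is March 5 and the third is March 19.
At the standard offset (UTC−04:00), 21:15 UTC − 4h = 17:15 Zelal standard time.
The standard-time date in Zelal, November 10, 2032, does not fall between 14 November 2032 and 19 March 2033, so daylight saving is not in effect and Zelal is at UTC−04:00.
21:15 UTC − 4h = 17:15 Zelal.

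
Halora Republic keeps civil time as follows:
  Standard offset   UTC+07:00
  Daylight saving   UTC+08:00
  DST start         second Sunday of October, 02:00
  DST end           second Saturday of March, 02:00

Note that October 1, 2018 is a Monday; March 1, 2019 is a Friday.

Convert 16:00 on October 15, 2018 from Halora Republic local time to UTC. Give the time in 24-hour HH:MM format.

08:00

1 October 2018 is a Monday, so the first Sunday is October 7 and the second is October 14.
1 March 2019 is a Friday, so the first Saturday is March 2 and the second is March 9.
October 15, 2018 lies within the daylight-saving period (14 October 2018 – 9 March 2019), so Halora Republic is on daylight time, UTC+08:00.
16:00 local − 8h = 08:00 UTC.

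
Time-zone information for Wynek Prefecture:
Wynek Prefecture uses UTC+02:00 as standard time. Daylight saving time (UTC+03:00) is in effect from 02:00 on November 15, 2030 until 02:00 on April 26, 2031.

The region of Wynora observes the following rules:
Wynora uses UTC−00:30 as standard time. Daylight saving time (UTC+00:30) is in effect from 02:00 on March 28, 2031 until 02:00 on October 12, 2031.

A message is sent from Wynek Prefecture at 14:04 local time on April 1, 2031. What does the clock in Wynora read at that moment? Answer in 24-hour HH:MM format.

April 1, 2031 falls between 15 November 2030 and 26 April 2031, so daylight saving is in effect and Wynek Prefecture is at UTC+03:00.
14:04 Wynek Prefecture − 3h = 11:04 UTC.
At the standard offset (UTC−00:30), 11:04 UTC − 0h30m = 10:34 Wynora standard time.
The standard-time date in Wynora, April 1, 2031, lies within the daylight-saving period (28 March – 12 October), so Wynora is on daylight time, UTC+00:30.
11:04 UTC + 0h30m = 11:34 Wynora.

11:34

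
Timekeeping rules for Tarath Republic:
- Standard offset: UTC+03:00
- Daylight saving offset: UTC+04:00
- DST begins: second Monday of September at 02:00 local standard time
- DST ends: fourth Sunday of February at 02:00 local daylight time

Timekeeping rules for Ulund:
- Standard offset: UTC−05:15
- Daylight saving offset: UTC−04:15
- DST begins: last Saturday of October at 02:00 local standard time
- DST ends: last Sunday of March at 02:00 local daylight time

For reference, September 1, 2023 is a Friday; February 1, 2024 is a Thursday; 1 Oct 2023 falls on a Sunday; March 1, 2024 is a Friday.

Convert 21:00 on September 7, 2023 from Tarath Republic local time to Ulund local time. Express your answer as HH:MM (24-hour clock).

12:45

1 September 2023 is a Friday, so the first Monday is September 4 and the second is September 11.
1 February 2024 is a Thursday, so the first Sunday is February 4 and the fourth is February 25.
September 7, 2023 does not fall between 11 September 2023 and 25 February 2024, so daylight saving is not in effect and Tarath Republic is at UTC+03:00.
21:00 Tarath Republic − 3h = 18:00 UTC.
1 October 2023 is a Sunday, so Saturdays fall on 7, 14, 21, 28; the last is October 28.
1 March 2024 is a Friday, so Sundays fall on 3, 10, 17, 24, 31; the last is March 31.
At the standard offset (UTC−05:15), 18:00 UTC − 5h15m = 12:45 Ulund standard time.
The standard-time date in Ulund, September 7, 2023, is outside the daylight-saving period (28 October 2023 – 31 March 2024), so Ulund is on standard time, UTC−05:15.
18:00 UTC − 5h15m = 12:45 Ulund.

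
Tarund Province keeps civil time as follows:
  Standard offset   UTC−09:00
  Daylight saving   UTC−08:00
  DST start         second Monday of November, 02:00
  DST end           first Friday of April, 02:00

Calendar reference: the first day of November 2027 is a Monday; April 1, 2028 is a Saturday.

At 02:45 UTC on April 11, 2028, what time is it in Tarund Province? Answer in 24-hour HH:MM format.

1 November 2027 is a Monday, so the first Monday is November 1 and the second is November 8.
1 April 2028 is a Saturday, so the first Friday is April 7.
At the standard offset (UTC−09:00), 02:45 UTC − 9h = 17:45 Tarund Province standard time (rolling into the previous day, 10 April 2028).
The standard-time date in Tarund Province, April 10, 2028, is outside the daylight-saving period (8 November 2027 – 7 April 2028), so Tarund Province is on standard time, UTC−09:00.
02:45 UTC − 9h = 17:45 local (rolling into the previous day, 10 April 2028).

17:45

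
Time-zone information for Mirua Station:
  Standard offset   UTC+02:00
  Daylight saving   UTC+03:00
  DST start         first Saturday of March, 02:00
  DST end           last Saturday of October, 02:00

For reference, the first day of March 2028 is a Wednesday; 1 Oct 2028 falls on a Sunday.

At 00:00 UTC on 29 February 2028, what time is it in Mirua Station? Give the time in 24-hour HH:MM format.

1 March 2028 is a Wednesday, so the first Saturday is March 4.
1 October 2028 is a Sunday, so Saturdays fall on 7, 14, 21, 28; the last is October 28.
At the standard offset (UTC+02:00), 00:00 UTC + 2h = 02:00 Mirua Station standard time.
The standard-time date in Mirua Station, 29 February 2028, is outside the daylight-saving period (4 March – 28 October), so Mirua Station is on standard time, UTC+02:00.
00:00 UTC + 2h = 02:00 local.

02:00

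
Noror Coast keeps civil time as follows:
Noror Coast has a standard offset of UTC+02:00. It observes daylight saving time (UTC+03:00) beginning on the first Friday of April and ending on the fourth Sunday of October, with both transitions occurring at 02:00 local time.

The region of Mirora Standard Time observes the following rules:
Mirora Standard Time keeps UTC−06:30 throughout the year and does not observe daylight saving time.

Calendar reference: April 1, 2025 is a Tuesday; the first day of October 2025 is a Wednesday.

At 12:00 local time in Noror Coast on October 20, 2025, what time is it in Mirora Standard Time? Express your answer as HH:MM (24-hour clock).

1 April 2025 is a Tuesday, so the first Friday is April 4.
1 October 2025 is a Wednesday, so the first Sunday is October 5 and the fourth is October 26.
October 20, 2025 lies within the daylight-saving period (4 April – 26 October), so Noror Coast is on daylight time, UTC+03:00.
12:00 Noror Coast − 3h = 09:00 UTC.
Mirora Standard Time has no daylight saving, so its offset is UTC−06:30 year-round.
09:00 UTC − 6h30m = 02:30 Mirora Standard Time.

02:30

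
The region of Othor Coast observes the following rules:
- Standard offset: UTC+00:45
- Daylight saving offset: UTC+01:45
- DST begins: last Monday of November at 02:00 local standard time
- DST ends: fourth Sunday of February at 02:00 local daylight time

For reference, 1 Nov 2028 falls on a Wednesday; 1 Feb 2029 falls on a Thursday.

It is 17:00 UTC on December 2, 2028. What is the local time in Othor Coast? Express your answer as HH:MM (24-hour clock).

1 November 2028 is a Wednesday, so Mondays fall on 6, 13, 20, 27; the last is November 27.
1 February 2029 is a Thursday, so the first Sunday is February 4 and the fourth is February 25.
At the standard offset (UTC+00:45), 17:00 UTC + 0h45m = 17:45 Othor Coast standard time.
The standard-time date in Othor Coast, December 2, 2028, falls between 27 November 2028 and 25 February 2029, so daylight saving is in effect and Othor Coast is at UTC+01:45.
17:00 UTC + 1h45m = 18:45 local.

18:45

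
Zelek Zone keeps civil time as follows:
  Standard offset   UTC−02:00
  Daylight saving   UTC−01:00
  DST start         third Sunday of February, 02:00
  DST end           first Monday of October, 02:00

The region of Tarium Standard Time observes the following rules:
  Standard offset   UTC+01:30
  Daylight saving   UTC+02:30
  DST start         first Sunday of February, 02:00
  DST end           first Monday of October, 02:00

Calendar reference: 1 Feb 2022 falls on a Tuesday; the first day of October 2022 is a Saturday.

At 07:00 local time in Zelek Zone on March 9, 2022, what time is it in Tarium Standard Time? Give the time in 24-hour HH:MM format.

1 February 2022 is a Tuesday, so the first Sunday is February 6 and the third is February 20.
1 October 2022 is a Saturday, so the first Monday is October 3.
March 9, 2022 lies within the daylight-saving period (20 February – 3 October), so Zelek Zone is on daylight time, UTC−01:00.
07:00 Zelek Zone + 1h = 08:00 UTC.
1 February 2022 is a Tuesday, so the first Sunday is February 6.
1 October 2022 is a Saturday, so the first Monday is October 3.
At the standard offset (UTC+01:30), 08:00 UTC + 1h30m = 09:30 Tarium Standard Time standard time.
The standard-time date in Tarium Standard Time, March 9, 2022, falls between 6 February and 3 October, so daylight saving is in effect and Tarium Standard Time is at UTC+02:30.
08:00 UTC + 2h30m = 10:30 Tarium Standard Time.

10:30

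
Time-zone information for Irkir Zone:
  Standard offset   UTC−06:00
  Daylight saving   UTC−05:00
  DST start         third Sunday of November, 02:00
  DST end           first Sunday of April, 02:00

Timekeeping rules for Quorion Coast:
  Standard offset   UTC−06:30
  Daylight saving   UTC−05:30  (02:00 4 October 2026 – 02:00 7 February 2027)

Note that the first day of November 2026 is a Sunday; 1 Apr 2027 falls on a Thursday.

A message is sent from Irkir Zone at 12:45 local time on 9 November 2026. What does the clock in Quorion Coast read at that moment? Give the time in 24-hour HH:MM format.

1 November 2026 is a Sunday, so the first Sunday is November 1 and the third is November 15.
1 April 2027 is a Thursday, so the first Sunday is April 4.
9 November 2026 does not fall between 15 November 2026 and 4 April 2027, so daylight saving is not in effect and Irkir Zone is at UTC−06:00.
12:45 Irkir Zone + 6h = 18:45 UTC.
At the standard offset (UTC−06:30), 18:45 UTC − 6h30m = 12:15 Quorion Coast standard time.
The standard-time date in Quorion Coast, 9 November 2026, lies within the daylight-saving period (4 October 2026 – 7 February 2027), so Quorion Coast is on daylight time, UTC−05:30.
18:45 UTC − 5h30m = 13:15 Quorion Coast.

13:15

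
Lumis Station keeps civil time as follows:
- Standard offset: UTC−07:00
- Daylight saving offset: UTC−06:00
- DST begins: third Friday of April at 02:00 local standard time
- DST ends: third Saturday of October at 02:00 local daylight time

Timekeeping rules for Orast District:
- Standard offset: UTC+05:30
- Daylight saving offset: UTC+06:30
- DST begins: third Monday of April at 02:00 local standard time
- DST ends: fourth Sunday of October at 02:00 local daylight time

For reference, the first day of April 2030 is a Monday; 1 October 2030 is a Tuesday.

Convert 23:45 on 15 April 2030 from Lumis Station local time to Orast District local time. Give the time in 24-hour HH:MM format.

1 April 2030 is a Monday, so the first Friday is April 5 and the third is April 19.
1 October 2030 is a Tuesday, so the first Saturday is October 5 and the third is October 19.
15 April 2030 is outside the daylight-saving period (19 April – 19 October), so Lumis Station is on standard time, UTC−07:00.
23:45 Lumis Station + 7h = 06:45 UTC (rolling into the next day, 16 April 2030).
1 April 2030 is a Monday, so the first Monday is April 1 and the third is April 15.
1 October 2030 is a Tuesday, so the first Sunday is October 6 and the fourth is October 27.
At the standard offset (UTC+05:30), 06:45 UTC + 5h30m = 12:15 Orast District standard time.
The standard-time date in Orast District, 16 April 2030, lies within the daylight-saving period (15 April – 27 October), so Orast District is on daylight time, UTC+06:30.
06:45 UTC + 6h30m = 13:15 Orast District.

13:15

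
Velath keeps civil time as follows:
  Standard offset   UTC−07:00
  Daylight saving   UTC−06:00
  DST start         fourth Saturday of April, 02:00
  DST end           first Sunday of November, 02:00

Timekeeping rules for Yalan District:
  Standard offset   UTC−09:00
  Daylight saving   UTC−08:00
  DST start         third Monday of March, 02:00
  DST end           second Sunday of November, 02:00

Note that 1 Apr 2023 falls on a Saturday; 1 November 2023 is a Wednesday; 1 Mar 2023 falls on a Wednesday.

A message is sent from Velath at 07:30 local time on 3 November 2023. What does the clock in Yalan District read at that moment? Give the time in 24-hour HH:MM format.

05:30

1 April 2023 is a Saturday, so the first Saturday is April 1 and the fourth is April 22.
1 November 2023 is a Wednesday, so the first Sunday is November 5.
3 November 2023 falls between 22 April and 5 November, so daylight saving is in effect and Velath is at UTC−06:00.
07:30 Velath + 6h = 13:30 UTC.
1 March 2023 is a Wednesday, so the first Monday is March 6 and the third is March 20.
1 November 2023 is a Wednesday, so the first Sunday is November 5 and the second is November 12.
At the standard offset (UTC−09:00), 13:30 UTC − 9h = 04:30 Yalan District standard time.
Daylight saving runs 20 March – 12 November; the standard-time date in Yalan District, 3 November 2023, is inside that window, so Yalan District is at UTC−08:00.
13:30 UTC − 8h = 05:30 Yalan District.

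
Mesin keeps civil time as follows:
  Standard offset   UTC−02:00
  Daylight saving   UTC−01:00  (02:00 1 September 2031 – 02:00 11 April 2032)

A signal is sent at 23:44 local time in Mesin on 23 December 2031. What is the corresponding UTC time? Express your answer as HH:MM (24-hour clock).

Daylight saving runs 1 September 2031 – 11 April 2032; 23 December 2031 is inside that window, so Mesin is at UTC−01:00.
23:44 local + 1h = 00:44 UTC (rolling into the next day, 24 December 2031).

00:44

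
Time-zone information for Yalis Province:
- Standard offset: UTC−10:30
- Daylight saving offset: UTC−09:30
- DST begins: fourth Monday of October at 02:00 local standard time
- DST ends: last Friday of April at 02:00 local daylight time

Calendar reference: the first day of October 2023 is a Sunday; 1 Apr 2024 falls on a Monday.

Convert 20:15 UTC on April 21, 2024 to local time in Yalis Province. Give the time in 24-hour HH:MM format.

10:45

1 October 2023 is a Sunday, so the first Monday is October 2 and the fourth is October 23.
1 April 2024 is a Monday, so Fridays fall on 5, 12, 19, 26; the last is April 26.
At the standard offset (UTC−10:30), 20:15 UTC − 10h30m = 09:45 Yalis Province standard time.
Daylight saving runs 23 October 2023 – 26 April 2024; the standard-time date in Yalis Province, April 21, 2024, is inside that window, so Yalis Province is at UTC−09:30.
20:15 UTC − 9h30m = 10:45 local.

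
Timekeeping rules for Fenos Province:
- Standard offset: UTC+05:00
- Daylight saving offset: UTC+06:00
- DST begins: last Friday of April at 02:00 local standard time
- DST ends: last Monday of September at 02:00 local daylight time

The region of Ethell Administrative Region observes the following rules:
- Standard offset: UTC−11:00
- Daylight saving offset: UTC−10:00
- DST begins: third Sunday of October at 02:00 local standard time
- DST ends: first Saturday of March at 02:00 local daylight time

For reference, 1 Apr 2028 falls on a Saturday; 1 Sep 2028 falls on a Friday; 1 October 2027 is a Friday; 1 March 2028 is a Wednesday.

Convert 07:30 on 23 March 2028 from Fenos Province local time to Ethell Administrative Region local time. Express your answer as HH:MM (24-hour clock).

15:30

1 April 2028 is a Saturday, so Fridays fall on 7, 14, 21, 28; the last is April 28.
1 September 2028 is a Friday, so Mondays fall on 4, 11, 18, 25; the last is September 25.
23 March 2028 is outside the daylight-saving period (28 April – 25 September), so Fenos Province is on standard time, UTC+05:00.
07:30 Fenos Province − 5h = 02:30 UTC.
1 October 2027 is a Friday, so the first Sunday is October 3 and the third is October 17.
1 March 2028 is a Wednesday, so the first Saturday is March 4.
At the standard offset (UTC−11:00), 02:30 UTC − 11h = 15:30 Ethell Administrative Region standard time (rolling into the previous day, 22 March 2028).
The standard-time date in Ethell Administrative Region, 22 March 2028, is outside the daylight-saving period (17 October 2027 – 4 March 2028), so Ethell Administrative Region is on standard time, UTC−11:00.
02:30 UTC − 11h = 15:30 Ethell Administrative Region (rolling into the previous day, 22 March 2028).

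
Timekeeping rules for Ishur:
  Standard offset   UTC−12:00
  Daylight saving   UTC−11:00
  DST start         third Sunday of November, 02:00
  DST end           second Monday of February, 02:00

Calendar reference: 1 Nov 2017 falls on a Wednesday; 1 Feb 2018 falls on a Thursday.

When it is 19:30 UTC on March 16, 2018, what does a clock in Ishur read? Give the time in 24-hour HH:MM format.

07:30

1 November 2017 is a Wednesday, so the first Sunday is November 5 and the third is November 19.
1 February 2018 is a Thursday, so the first Monday is February 5 and the second is February 12.
At the standard offset (UTC−12:00), 19:30 UTC − 12h = 07:30 Ishur standard time.
The standard-time date in Ishur, March 16, 2018, does not fall between 19 November 2017 and 12 February 2018, so daylight saving is not in effect and Ishur is at UTC−12:00.
19:30 UTC − 12h = 07:30 local.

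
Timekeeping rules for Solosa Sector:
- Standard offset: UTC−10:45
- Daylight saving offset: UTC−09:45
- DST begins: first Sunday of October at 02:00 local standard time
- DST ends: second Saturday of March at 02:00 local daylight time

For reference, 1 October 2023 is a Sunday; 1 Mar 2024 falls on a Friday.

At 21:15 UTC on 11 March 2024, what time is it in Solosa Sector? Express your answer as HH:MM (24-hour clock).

10:30

1 October 2023 is a Sunday, so the first Sunday is October 1.
1 March 2024 is a Friday, so the first Saturday is March 2 and the second is March 9.
At the standard offset (UTC−10:45), 21:15 UTC − 10h45m = 10:30 Solosa Sector standard time.
Daylight saving runs 1 October 2023 – 9 March 2024; the standard-time date in Solosa Sector, 11 March 2024, is outside that window, so Solosa Sector is on standard time at UTC−10:45.
21:15 UTC − 10h45m = 10:30 local.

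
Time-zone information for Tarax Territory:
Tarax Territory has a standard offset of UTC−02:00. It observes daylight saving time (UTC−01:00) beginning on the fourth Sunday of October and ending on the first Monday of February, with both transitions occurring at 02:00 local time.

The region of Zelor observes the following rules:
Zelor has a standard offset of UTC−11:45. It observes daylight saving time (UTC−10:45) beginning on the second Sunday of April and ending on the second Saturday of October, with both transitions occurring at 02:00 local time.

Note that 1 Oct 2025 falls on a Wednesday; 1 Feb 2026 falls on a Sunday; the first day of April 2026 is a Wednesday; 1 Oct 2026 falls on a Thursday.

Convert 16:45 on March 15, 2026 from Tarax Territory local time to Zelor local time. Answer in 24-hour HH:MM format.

1 October 2025 is a Wednesday, so the first Sunday is October 5 and the fourth is October 26.
1 February 2026 is a Sunday, so the first Monday is February 2.
Daylight saving runs 26 October 2025 – 2 February 2026; March 15, 2026 is outside that window, so Tarax Territory is on standard time at UTC−02:00.
16:45 Tarax Territory + 2h = 18:45 UTC.
1 April 2026 is a Wednesday, so the first Sunday is April 5 and the second is April 12.
1 October 2026 is a Thursday, so the first Saturday is October 3 and the second is October 10.
At the standard offset (UTC−11:45), 18:45 UTC − 11h45m = 07:00 Zelor standard time.
The standard-time date in Zelor, March 15, 2026, does not fall between 12 April and 10 October, so daylight saving is not in effect and Zelor is at UTC−11:45.
18:45 UTC − 11h45m = 07:00 Zelor.

07:00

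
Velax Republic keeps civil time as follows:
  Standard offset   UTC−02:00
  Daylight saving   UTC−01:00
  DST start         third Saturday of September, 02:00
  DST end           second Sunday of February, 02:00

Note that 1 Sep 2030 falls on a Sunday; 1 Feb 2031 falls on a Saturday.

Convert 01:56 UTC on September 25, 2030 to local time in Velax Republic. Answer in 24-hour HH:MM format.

00:56

1 September 2030 is a Sunday, so the first Saturday is September 7 and the third is September 21.
1 February 2031 is a Saturday, so the first Sunday is February 2 and the second is February 9.
At the standard offset (UTC−02:00), 01:56 UTC − 2h = 23:56 Velax Republic standard time (rolling into the previous day, 24 September 2030).
The standard-time date in Velax Republic, September 24, 2030, falls between 21 September 2030 and 9 February 2031, so daylight saving is in effect and Velax Republic is at UTC−01:00.
01:56 UTC − 1h = 00:56 local.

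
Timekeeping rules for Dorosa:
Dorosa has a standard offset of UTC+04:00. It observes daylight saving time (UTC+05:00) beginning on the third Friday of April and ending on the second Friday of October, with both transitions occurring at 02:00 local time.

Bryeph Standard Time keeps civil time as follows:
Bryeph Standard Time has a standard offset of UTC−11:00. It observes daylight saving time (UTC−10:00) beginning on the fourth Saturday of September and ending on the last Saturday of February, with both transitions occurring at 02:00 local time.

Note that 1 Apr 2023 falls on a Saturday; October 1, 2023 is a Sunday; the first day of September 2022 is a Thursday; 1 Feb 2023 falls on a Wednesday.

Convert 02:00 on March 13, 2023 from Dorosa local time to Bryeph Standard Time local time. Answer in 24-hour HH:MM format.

11:00

1 April 2023 is a Saturday, so the first Friday is April 7 and the third is April 21.
1 October 2023 is a Sunday, so the first Friday is October 6 and the second is October 13.
Daylight saving runs 21 April – 13 October; March 13, 2023 is outside that window, so Dorosa is on standard time at UTC+04:00.
02:00 Dorosa − 4h = 22:00 UTC (rolling into the previous day, 12 March 2023).
1 September 2022 is a Thursday, so the first Saturday is September 3 and the fourth is September 24.
1 February 2023 is a Wednesday, so Saturdays fall on 4, 11, 18, 25; the last is February 25.
At the standard offset (UTC−11:00), 22:00 UTC − 11h = 11:00 Bryeph Standard Time standard time.
The standard-time date in Bryeph Standard Time, March 12, 2023, does not fall between 24 September 2022 and 25 February 2023, so daylight saving is not in effect and Bryeph Standard Time is at UTC−11:00.
22:00 UTC − 11h = 11:00 Bryeph Standard Time.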